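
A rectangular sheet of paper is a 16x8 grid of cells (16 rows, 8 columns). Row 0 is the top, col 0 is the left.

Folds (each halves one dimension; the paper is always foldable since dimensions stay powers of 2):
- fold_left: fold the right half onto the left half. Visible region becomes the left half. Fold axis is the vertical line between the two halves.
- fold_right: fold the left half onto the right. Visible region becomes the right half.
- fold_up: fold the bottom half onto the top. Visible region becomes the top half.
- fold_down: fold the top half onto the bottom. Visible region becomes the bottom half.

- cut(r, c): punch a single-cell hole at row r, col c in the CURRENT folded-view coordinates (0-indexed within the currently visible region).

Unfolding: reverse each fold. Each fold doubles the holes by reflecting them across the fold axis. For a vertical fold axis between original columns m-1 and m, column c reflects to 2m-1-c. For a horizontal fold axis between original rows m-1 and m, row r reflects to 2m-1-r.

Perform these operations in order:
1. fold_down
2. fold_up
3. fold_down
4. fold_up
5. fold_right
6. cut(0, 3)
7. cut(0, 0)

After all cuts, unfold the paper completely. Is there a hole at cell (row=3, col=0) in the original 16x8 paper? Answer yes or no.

Answer: yes

Derivation:
Op 1 fold_down: fold axis h@8; visible region now rows[8,16) x cols[0,8) = 8x8
Op 2 fold_up: fold axis h@12; visible region now rows[8,12) x cols[0,8) = 4x8
Op 3 fold_down: fold axis h@10; visible region now rows[10,12) x cols[0,8) = 2x8
Op 4 fold_up: fold axis h@11; visible region now rows[10,11) x cols[0,8) = 1x8
Op 5 fold_right: fold axis v@4; visible region now rows[10,11) x cols[4,8) = 1x4
Op 6 cut(0, 3): punch at orig (10,7); cuts so far [(10, 7)]; region rows[10,11) x cols[4,8) = 1x4
Op 7 cut(0, 0): punch at orig (10,4); cuts so far [(10, 4), (10, 7)]; region rows[10,11) x cols[4,8) = 1x4
Unfold 1 (reflect across v@4): 4 holes -> [(10, 0), (10, 3), (10, 4), (10, 7)]
Unfold 2 (reflect across h@11): 8 holes -> [(10, 0), (10, 3), (10, 4), (10, 7), (11, 0), (11, 3), (11, 4), (11, 7)]
Unfold 3 (reflect across h@10): 16 holes -> [(8, 0), (8, 3), (8, 4), (8, 7), (9, 0), (9, 3), (9, 4), (9, 7), (10, 0), (10, 3), (10, 4), (10, 7), (11, 0), (11, 3), (11, 4), (11, 7)]
Unfold 4 (reflect across h@12): 32 holes -> [(8, 0), (8, 3), (8, 4), (8, 7), (9, 0), (9, 3), (9, 4), (9, 7), (10, 0), (10, 3), (10, 4), (10, 7), (11, 0), (11, 3), (11, 4), (11, 7), (12, 0), (12, 3), (12, 4), (12, 7), (13, 0), (13, 3), (13, 4), (13, 7), (14, 0), (14, 3), (14, 4), (14, 7), (15, 0), (15, 3), (15, 4), (15, 7)]
Unfold 5 (reflect across h@8): 64 holes -> [(0, 0), (0, 3), (0, 4), (0, 7), (1, 0), (1, 3), (1, 4), (1, 7), (2, 0), (2, 3), (2, 4), (2, 7), (3, 0), (3, 3), (3, 4), (3, 7), (4, 0), (4, 3), (4, 4), (4, 7), (5, 0), (5, 3), (5, 4), (5, 7), (6, 0), (6, 3), (6, 4), (6, 7), (7, 0), (7, 3), (7, 4), (7, 7), (8, 0), (8, 3), (8, 4), (8, 7), (9, 0), (9, 3), (9, 4), (9, 7), (10, 0), (10, 3), (10, 4), (10, 7), (11, 0), (11, 3), (11, 4), (11, 7), (12, 0), (12, 3), (12, 4), (12, 7), (13, 0), (13, 3), (13, 4), (13, 7), (14, 0), (14, 3), (14, 4), (14, 7), (15, 0), (15, 3), (15, 4), (15, 7)]
Holes: [(0, 0), (0, 3), (0, 4), (0, 7), (1, 0), (1, 3), (1, 4), (1, 7), (2, 0), (2, 3), (2, 4), (2, 7), (3, 0), (3, 3), (3, 4), (3, 7), (4, 0), (4, 3), (4, 4), (4, 7), (5, 0), (5, 3), (5, 4), (5, 7), (6, 0), (6, 3), (6, 4), (6, 7), (7, 0), (7, 3), (7, 4), (7, 7), (8, 0), (8, 3), (8, 4), (8, 7), (9, 0), (9, 3), (9, 4), (9, 7), (10, 0), (10, 3), (10, 4), (10, 7), (11, 0), (11, 3), (11, 4), (11, 7), (12, 0), (12, 3), (12, 4), (12, 7), (13, 0), (13, 3), (13, 4), (13, 7), (14, 0), (14, 3), (14, 4), (14, 7), (15, 0), (15, 3), (15, 4), (15, 7)]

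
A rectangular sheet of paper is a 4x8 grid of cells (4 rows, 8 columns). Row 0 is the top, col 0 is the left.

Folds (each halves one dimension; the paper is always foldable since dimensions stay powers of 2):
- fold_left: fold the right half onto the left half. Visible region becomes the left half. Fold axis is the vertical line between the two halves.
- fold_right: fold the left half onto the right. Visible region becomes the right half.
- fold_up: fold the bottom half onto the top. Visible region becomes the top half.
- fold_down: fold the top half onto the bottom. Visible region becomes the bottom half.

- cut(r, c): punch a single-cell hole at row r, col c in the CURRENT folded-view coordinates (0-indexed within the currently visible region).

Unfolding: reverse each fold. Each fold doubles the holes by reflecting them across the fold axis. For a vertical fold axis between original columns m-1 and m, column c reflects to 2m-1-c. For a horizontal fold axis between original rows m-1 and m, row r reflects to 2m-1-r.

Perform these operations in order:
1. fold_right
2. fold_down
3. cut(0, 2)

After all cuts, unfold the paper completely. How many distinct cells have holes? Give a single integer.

Answer: 4

Derivation:
Op 1 fold_right: fold axis v@4; visible region now rows[0,4) x cols[4,8) = 4x4
Op 2 fold_down: fold axis h@2; visible region now rows[2,4) x cols[4,8) = 2x4
Op 3 cut(0, 2): punch at orig (2,6); cuts so far [(2, 6)]; region rows[2,4) x cols[4,8) = 2x4
Unfold 1 (reflect across h@2): 2 holes -> [(1, 6), (2, 6)]
Unfold 2 (reflect across v@4): 4 holes -> [(1, 1), (1, 6), (2, 1), (2, 6)]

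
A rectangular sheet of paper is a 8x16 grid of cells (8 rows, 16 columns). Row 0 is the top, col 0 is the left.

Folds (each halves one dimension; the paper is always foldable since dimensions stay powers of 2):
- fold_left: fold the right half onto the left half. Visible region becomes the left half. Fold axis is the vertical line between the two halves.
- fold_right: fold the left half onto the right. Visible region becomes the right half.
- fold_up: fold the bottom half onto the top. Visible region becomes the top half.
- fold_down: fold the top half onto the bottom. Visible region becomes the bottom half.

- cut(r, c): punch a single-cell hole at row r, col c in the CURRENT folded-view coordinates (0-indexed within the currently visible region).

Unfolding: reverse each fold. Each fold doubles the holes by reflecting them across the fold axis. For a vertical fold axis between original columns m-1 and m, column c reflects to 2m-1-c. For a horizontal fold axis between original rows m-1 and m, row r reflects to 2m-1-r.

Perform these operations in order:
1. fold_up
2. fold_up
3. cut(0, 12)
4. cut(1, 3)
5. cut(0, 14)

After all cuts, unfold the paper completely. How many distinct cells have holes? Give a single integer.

Answer: 12

Derivation:
Op 1 fold_up: fold axis h@4; visible region now rows[0,4) x cols[0,16) = 4x16
Op 2 fold_up: fold axis h@2; visible region now rows[0,2) x cols[0,16) = 2x16
Op 3 cut(0, 12): punch at orig (0,12); cuts so far [(0, 12)]; region rows[0,2) x cols[0,16) = 2x16
Op 4 cut(1, 3): punch at orig (1,3); cuts so far [(0, 12), (1, 3)]; region rows[0,2) x cols[0,16) = 2x16
Op 5 cut(0, 14): punch at orig (0,14); cuts so far [(0, 12), (0, 14), (1, 3)]; region rows[0,2) x cols[0,16) = 2x16
Unfold 1 (reflect across h@2): 6 holes -> [(0, 12), (0, 14), (1, 3), (2, 3), (3, 12), (3, 14)]
Unfold 2 (reflect across h@4): 12 holes -> [(0, 12), (0, 14), (1, 3), (2, 3), (3, 12), (3, 14), (4, 12), (4, 14), (5, 3), (6, 3), (7, 12), (7, 14)]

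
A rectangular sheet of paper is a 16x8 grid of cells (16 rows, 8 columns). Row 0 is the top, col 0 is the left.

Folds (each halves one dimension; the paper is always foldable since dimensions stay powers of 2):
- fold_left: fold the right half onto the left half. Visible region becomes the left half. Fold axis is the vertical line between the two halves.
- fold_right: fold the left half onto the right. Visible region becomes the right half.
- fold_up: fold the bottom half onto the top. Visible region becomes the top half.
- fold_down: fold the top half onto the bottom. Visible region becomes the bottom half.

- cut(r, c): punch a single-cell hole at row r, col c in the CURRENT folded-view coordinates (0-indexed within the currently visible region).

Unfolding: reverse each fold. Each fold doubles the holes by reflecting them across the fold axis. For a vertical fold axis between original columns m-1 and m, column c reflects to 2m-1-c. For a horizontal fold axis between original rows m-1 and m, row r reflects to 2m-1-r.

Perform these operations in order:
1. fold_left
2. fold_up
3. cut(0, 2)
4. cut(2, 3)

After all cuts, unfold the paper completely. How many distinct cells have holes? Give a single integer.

Answer: 8

Derivation:
Op 1 fold_left: fold axis v@4; visible region now rows[0,16) x cols[0,4) = 16x4
Op 2 fold_up: fold axis h@8; visible region now rows[0,8) x cols[0,4) = 8x4
Op 3 cut(0, 2): punch at orig (0,2); cuts so far [(0, 2)]; region rows[0,8) x cols[0,4) = 8x4
Op 4 cut(2, 3): punch at orig (2,3); cuts so far [(0, 2), (2, 3)]; region rows[0,8) x cols[0,4) = 8x4
Unfold 1 (reflect across h@8): 4 holes -> [(0, 2), (2, 3), (13, 3), (15, 2)]
Unfold 2 (reflect across v@4): 8 holes -> [(0, 2), (0, 5), (2, 3), (2, 4), (13, 3), (13, 4), (15, 2), (15, 5)]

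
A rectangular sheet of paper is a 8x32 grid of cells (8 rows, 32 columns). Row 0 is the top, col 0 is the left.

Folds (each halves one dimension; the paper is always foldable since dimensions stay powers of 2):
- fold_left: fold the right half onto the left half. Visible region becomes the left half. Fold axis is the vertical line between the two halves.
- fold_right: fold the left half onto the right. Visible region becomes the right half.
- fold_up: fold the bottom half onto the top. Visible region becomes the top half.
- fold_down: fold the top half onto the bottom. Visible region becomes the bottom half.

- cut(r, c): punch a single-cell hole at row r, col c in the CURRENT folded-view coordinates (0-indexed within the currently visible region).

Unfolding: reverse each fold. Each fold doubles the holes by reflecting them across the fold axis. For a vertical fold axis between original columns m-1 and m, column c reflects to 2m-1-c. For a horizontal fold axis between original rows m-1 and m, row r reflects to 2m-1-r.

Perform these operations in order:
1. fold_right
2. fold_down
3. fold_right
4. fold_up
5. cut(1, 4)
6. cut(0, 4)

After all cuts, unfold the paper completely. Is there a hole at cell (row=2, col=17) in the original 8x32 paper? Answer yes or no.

Op 1 fold_right: fold axis v@16; visible region now rows[0,8) x cols[16,32) = 8x16
Op 2 fold_down: fold axis h@4; visible region now rows[4,8) x cols[16,32) = 4x16
Op 3 fold_right: fold axis v@24; visible region now rows[4,8) x cols[24,32) = 4x8
Op 4 fold_up: fold axis h@6; visible region now rows[4,6) x cols[24,32) = 2x8
Op 5 cut(1, 4): punch at orig (5,28); cuts so far [(5, 28)]; region rows[4,6) x cols[24,32) = 2x8
Op 6 cut(0, 4): punch at orig (4,28); cuts so far [(4, 28), (5, 28)]; region rows[4,6) x cols[24,32) = 2x8
Unfold 1 (reflect across h@6): 4 holes -> [(4, 28), (5, 28), (6, 28), (7, 28)]
Unfold 2 (reflect across v@24): 8 holes -> [(4, 19), (4, 28), (5, 19), (5, 28), (6, 19), (6, 28), (7, 19), (7, 28)]
Unfold 3 (reflect across h@4): 16 holes -> [(0, 19), (0, 28), (1, 19), (1, 28), (2, 19), (2, 28), (3, 19), (3, 28), (4, 19), (4, 28), (5, 19), (5, 28), (6, 19), (6, 28), (7, 19), (7, 28)]
Unfold 4 (reflect across v@16): 32 holes -> [(0, 3), (0, 12), (0, 19), (0, 28), (1, 3), (1, 12), (1, 19), (1, 28), (2, 3), (2, 12), (2, 19), (2, 28), (3, 3), (3, 12), (3, 19), (3, 28), (4, 3), (4, 12), (4, 19), (4, 28), (5, 3), (5, 12), (5, 19), (5, 28), (6, 3), (6, 12), (6, 19), (6, 28), (7, 3), (7, 12), (7, 19), (7, 28)]
Holes: [(0, 3), (0, 12), (0, 19), (0, 28), (1, 3), (1, 12), (1, 19), (1, 28), (2, 3), (2, 12), (2, 19), (2, 28), (3, 3), (3, 12), (3, 19), (3, 28), (4, 3), (4, 12), (4, 19), (4, 28), (5, 3), (5, 12), (5, 19), (5, 28), (6, 3), (6, 12), (6, 19), (6, 28), (7, 3), (7, 12), (7, 19), (7, 28)]

Answer: no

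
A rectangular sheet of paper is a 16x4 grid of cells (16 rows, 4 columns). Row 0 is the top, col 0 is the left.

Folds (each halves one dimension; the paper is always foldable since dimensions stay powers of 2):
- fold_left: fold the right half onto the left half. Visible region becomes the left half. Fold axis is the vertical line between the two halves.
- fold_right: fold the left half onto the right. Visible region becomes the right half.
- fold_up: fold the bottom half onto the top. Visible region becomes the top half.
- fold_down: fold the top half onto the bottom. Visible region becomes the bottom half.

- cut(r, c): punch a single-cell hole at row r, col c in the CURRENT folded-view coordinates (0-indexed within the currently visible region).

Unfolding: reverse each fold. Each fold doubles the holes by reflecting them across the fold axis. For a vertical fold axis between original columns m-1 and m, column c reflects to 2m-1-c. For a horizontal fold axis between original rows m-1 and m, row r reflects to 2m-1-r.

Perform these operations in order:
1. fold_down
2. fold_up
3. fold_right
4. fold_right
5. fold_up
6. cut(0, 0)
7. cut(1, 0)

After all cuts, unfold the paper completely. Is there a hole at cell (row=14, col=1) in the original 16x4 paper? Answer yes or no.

Answer: yes

Derivation:
Op 1 fold_down: fold axis h@8; visible region now rows[8,16) x cols[0,4) = 8x4
Op 2 fold_up: fold axis h@12; visible region now rows[8,12) x cols[0,4) = 4x4
Op 3 fold_right: fold axis v@2; visible region now rows[8,12) x cols[2,4) = 4x2
Op 4 fold_right: fold axis v@3; visible region now rows[8,12) x cols[3,4) = 4x1
Op 5 fold_up: fold axis h@10; visible region now rows[8,10) x cols[3,4) = 2x1
Op 6 cut(0, 0): punch at orig (8,3); cuts so far [(8, 3)]; region rows[8,10) x cols[3,4) = 2x1
Op 7 cut(1, 0): punch at orig (9,3); cuts so far [(8, 3), (9, 3)]; region rows[8,10) x cols[3,4) = 2x1
Unfold 1 (reflect across h@10): 4 holes -> [(8, 3), (9, 3), (10, 3), (11, 3)]
Unfold 2 (reflect across v@3): 8 holes -> [(8, 2), (8, 3), (9, 2), (9, 3), (10, 2), (10, 3), (11, 2), (11, 3)]
Unfold 3 (reflect across v@2): 16 holes -> [(8, 0), (8, 1), (8, 2), (8, 3), (9, 0), (9, 1), (9, 2), (9, 3), (10, 0), (10, 1), (10, 2), (10, 3), (11, 0), (11, 1), (11, 2), (11, 3)]
Unfold 4 (reflect across h@12): 32 holes -> [(8, 0), (8, 1), (8, 2), (8, 3), (9, 0), (9, 1), (9, 2), (9, 3), (10, 0), (10, 1), (10, 2), (10, 3), (11, 0), (11, 1), (11, 2), (11, 3), (12, 0), (12, 1), (12, 2), (12, 3), (13, 0), (13, 1), (13, 2), (13, 3), (14, 0), (14, 1), (14, 2), (14, 3), (15, 0), (15, 1), (15, 2), (15, 3)]
Unfold 5 (reflect across h@8): 64 holes -> [(0, 0), (0, 1), (0, 2), (0, 3), (1, 0), (1, 1), (1, 2), (1, 3), (2, 0), (2, 1), (2, 2), (2, 3), (3, 0), (3, 1), (3, 2), (3, 3), (4, 0), (4, 1), (4, 2), (4, 3), (5, 0), (5, 1), (5, 2), (5, 3), (6, 0), (6, 1), (6, 2), (6, 3), (7, 0), (7, 1), (7, 2), (7, 3), (8, 0), (8, 1), (8, 2), (8, 3), (9, 0), (9, 1), (9, 2), (9, 3), (10, 0), (10, 1), (10, 2), (10, 3), (11, 0), (11, 1), (11, 2), (11, 3), (12, 0), (12, 1), (12, 2), (12, 3), (13, 0), (13, 1), (13, 2), (13, 3), (14, 0), (14, 1), (14, 2), (14, 3), (15, 0), (15, 1), (15, 2), (15, 3)]
Holes: [(0, 0), (0, 1), (0, 2), (0, 3), (1, 0), (1, 1), (1, 2), (1, 3), (2, 0), (2, 1), (2, 2), (2, 3), (3, 0), (3, 1), (3, 2), (3, 3), (4, 0), (4, 1), (4, 2), (4, 3), (5, 0), (5, 1), (5, 2), (5, 3), (6, 0), (6, 1), (6, 2), (6, 3), (7, 0), (7, 1), (7, 2), (7, 3), (8, 0), (8, 1), (8, 2), (8, 3), (9, 0), (9, 1), (9, 2), (9, 3), (10, 0), (10, 1), (10, 2), (10, 3), (11, 0), (11, 1), (11, 2), (11, 3), (12, 0), (12, 1), (12, 2), (12, 3), (13, 0), (13, 1), (13, 2), (13, 3), (14, 0), (14, 1), (14, 2), (14, 3), (15, 0), (15, 1), (15, 2), (15, 3)]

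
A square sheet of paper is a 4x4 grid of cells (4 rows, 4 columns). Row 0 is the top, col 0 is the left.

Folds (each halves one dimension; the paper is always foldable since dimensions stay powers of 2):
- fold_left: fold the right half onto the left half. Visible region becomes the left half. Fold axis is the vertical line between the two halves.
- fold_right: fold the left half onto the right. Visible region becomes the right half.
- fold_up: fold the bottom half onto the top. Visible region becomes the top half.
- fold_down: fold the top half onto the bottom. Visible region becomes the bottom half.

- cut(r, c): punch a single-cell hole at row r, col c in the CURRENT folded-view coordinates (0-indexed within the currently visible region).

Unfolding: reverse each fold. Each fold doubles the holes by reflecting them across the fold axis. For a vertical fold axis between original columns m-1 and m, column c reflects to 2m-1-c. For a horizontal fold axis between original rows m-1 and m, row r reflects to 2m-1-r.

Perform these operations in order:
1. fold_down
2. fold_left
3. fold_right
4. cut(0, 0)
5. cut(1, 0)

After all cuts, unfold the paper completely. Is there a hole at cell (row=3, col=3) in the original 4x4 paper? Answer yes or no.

Op 1 fold_down: fold axis h@2; visible region now rows[2,4) x cols[0,4) = 2x4
Op 2 fold_left: fold axis v@2; visible region now rows[2,4) x cols[0,2) = 2x2
Op 3 fold_right: fold axis v@1; visible region now rows[2,4) x cols[1,2) = 2x1
Op 4 cut(0, 0): punch at orig (2,1); cuts so far [(2, 1)]; region rows[2,4) x cols[1,2) = 2x1
Op 5 cut(1, 0): punch at orig (3,1); cuts so far [(2, 1), (3, 1)]; region rows[2,4) x cols[1,2) = 2x1
Unfold 1 (reflect across v@1): 4 holes -> [(2, 0), (2, 1), (3, 0), (3, 1)]
Unfold 2 (reflect across v@2): 8 holes -> [(2, 0), (2, 1), (2, 2), (2, 3), (3, 0), (3, 1), (3, 2), (3, 3)]
Unfold 3 (reflect across h@2): 16 holes -> [(0, 0), (0, 1), (0, 2), (0, 3), (1, 0), (1, 1), (1, 2), (1, 3), (2, 0), (2, 1), (2, 2), (2, 3), (3, 0), (3, 1), (3, 2), (3, 3)]
Holes: [(0, 0), (0, 1), (0, 2), (0, 3), (1, 0), (1, 1), (1, 2), (1, 3), (2, 0), (2, 1), (2, 2), (2, 3), (3, 0), (3, 1), (3, 2), (3, 3)]

Answer: yes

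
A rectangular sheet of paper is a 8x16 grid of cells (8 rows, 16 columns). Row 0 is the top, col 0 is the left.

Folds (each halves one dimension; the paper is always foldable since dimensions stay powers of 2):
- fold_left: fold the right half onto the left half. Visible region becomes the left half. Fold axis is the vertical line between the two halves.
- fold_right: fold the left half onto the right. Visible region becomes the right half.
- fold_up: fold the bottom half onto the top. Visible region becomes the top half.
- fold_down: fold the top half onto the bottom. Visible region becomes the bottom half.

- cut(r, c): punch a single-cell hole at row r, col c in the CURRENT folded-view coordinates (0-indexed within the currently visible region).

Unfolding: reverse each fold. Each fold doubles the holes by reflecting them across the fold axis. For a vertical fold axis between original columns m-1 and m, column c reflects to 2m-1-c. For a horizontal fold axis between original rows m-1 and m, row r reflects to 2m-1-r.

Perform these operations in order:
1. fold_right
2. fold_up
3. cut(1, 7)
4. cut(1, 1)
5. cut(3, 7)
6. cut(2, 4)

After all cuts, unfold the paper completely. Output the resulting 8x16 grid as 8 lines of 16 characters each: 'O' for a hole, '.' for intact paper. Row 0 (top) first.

Answer: ................
O.....O..O.....O
...O........O...
O..............O
O..............O
...O........O...
O.....O..O.....O
................

Derivation:
Op 1 fold_right: fold axis v@8; visible region now rows[0,8) x cols[8,16) = 8x8
Op 2 fold_up: fold axis h@4; visible region now rows[0,4) x cols[8,16) = 4x8
Op 3 cut(1, 7): punch at orig (1,15); cuts so far [(1, 15)]; region rows[0,4) x cols[8,16) = 4x8
Op 4 cut(1, 1): punch at orig (1,9); cuts so far [(1, 9), (1, 15)]; region rows[0,4) x cols[8,16) = 4x8
Op 5 cut(3, 7): punch at orig (3,15); cuts so far [(1, 9), (1, 15), (3, 15)]; region rows[0,4) x cols[8,16) = 4x8
Op 6 cut(2, 4): punch at orig (2,12); cuts so far [(1, 9), (1, 15), (2, 12), (3, 15)]; region rows[0,4) x cols[8,16) = 4x8
Unfold 1 (reflect across h@4): 8 holes -> [(1, 9), (1, 15), (2, 12), (3, 15), (4, 15), (5, 12), (6, 9), (6, 15)]
Unfold 2 (reflect across v@8): 16 holes -> [(1, 0), (1, 6), (1, 9), (1, 15), (2, 3), (2, 12), (3, 0), (3, 15), (4, 0), (4, 15), (5, 3), (5, 12), (6, 0), (6, 6), (6, 9), (6, 15)]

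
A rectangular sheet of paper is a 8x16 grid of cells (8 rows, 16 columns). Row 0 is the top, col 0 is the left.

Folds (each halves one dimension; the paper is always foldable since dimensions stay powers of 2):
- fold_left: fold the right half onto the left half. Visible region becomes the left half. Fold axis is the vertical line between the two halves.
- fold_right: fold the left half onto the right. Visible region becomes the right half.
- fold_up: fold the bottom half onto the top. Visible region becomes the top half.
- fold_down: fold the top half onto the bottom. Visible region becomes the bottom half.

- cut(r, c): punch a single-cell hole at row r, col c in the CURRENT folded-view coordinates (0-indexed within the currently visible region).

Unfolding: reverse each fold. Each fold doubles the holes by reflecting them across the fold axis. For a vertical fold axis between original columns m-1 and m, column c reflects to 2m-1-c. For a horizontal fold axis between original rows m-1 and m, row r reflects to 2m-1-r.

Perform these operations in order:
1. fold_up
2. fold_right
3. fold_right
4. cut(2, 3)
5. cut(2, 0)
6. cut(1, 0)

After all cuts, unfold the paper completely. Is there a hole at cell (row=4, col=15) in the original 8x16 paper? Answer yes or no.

Op 1 fold_up: fold axis h@4; visible region now rows[0,4) x cols[0,16) = 4x16
Op 2 fold_right: fold axis v@8; visible region now rows[0,4) x cols[8,16) = 4x8
Op 3 fold_right: fold axis v@12; visible region now rows[0,4) x cols[12,16) = 4x4
Op 4 cut(2, 3): punch at orig (2,15); cuts so far [(2, 15)]; region rows[0,4) x cols[12,16) = 4x4
Op 5 cut(2, 0): punch at orig (2,12); cuts so far [(2, 12), (2, 15)]; region rows[0,4) x cols[12,16) = 4x4
Op 6 cut(1, 0): punch at orig (1,12); cuts so far [(1, 12), (2, 12), (2, 15)]; region rows[0,4) x cols[12,16) = 4x4
Unfold 1 (reflect across v@12): 6 holes -> [(1, 11), (1, 12), (2, 8), (2, 11), (2, 12), (2, 15)]
Unfold 2 (reflect across v@8): 12 holes -> [(1, 3), (1, 4), (1, 11), (1, 12), (2, 0), (2, 3), (2, 4), (2, 7), (2, 8), (2, 11), (2, 12), (2, 15)]
Unfold 3 (reflect across h@4): 24 holes -> [(1, 3), (1, 4), (1, 11), (1, 12), (2, 0), (2, 3), (2, 4), (2, 7), (2, 8), (2, 11), (2, 12), (2, 15), (5, 0), (5, 3), (5, 4), (5, 7), (5, 8), (5, 11), (5, 12), (5, 15), (6, 3), (6, 4), (6, 11), (6, 12)]
Holes: [(1, 3), (1, 4), (1, 11), (1, 12), (2, 0), (2, 3), (2, 4), (2, 7), (2, 8), (2, 11), (2, 12), (2, 15), (5, 0), (5, 3), (5, 4), (5, 7), (5, 8), (5, 11), (5, 12), (5, 15), (6, 3), (6, 4), (6, 11), (6, 12)]

Answer: no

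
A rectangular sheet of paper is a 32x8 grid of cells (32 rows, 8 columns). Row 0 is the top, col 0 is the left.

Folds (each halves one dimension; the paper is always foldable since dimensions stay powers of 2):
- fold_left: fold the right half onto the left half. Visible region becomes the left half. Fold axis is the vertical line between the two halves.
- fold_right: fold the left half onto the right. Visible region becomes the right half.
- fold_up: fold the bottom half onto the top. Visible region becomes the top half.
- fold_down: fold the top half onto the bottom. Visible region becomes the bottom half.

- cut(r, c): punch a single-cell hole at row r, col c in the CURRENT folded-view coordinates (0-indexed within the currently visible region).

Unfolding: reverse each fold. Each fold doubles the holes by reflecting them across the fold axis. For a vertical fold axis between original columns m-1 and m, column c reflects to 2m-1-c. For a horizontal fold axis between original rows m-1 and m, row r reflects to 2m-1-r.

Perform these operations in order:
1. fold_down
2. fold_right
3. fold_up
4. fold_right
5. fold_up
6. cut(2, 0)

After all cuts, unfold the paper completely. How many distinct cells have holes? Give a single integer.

Answer: 32

Derivation:
Op 1 fold_down: fold axis h@16; visible region now rows[16,32) x cols[0,8) = 16x8
Op 2 fold_right: fold axis v@4; visible region now rows[16,32) x cols[4,8) = 16x4
Op 3 fold_up: fold axis h@24; visible region now rows[16,24) x cols[4,8) = 8x4
Op 4 fold_right: fold axis v@6; visible region now rows[16,24) x cols[6,8) = 8x2
Op 5 fold_up: fold axis h@20; visible region now rows[16,20) x cols[6,8) = 4x2
Op 6 cut(2, 0): punch at orig (18,6); cuts so far [(18, 6)]; region rows[16,20) x cols[6,8) = 4x2
Unfold 1 (reflect across h@20): 2 holes -> [(18, 6), (21, 6)]
Unfold 2 (reflect across v@6): 4 holes -> [(18, 5), (18, 6), (21, 5), (21, 6)]
Unfold 3 (reflect across h@24): 8 holes -> [(18, 5), (18, 6), (21, 5), (21, 6), (26, 5), (26, 6), (29, 5), (29, 6)]
Unfold 4 (reflect across v@4): 16 holes -> [(18, 1), (18, 2), (18, 5), (18, 6), (21, 1), (21, 2), (21, 5), (21, 6), (26, 1), (26, 2), (26, 5), (26, 6), (29, 1), (29, 2), (29, 5), (29, 6)]
Unfold 5 (reflect across h@16): 32 holes -> [(2, 1), (2, 2), (2, 5), (2, 6), (5, 1), (5, 2), (5, 5), (5, 6), (10, 1), (10, 2), (10, 5), (10, 6), (13, 1), (13, 2), (13, 5), (13, 6), (18, 1), (18, 2), (18, 5), (18, 6), (21, 1), (21, 2), (21, 5), (21, 6), (26, 1), (26, 2), (26, 5), (26, 6), (29, 1), (29, 2), (29, 5), (29, 6)]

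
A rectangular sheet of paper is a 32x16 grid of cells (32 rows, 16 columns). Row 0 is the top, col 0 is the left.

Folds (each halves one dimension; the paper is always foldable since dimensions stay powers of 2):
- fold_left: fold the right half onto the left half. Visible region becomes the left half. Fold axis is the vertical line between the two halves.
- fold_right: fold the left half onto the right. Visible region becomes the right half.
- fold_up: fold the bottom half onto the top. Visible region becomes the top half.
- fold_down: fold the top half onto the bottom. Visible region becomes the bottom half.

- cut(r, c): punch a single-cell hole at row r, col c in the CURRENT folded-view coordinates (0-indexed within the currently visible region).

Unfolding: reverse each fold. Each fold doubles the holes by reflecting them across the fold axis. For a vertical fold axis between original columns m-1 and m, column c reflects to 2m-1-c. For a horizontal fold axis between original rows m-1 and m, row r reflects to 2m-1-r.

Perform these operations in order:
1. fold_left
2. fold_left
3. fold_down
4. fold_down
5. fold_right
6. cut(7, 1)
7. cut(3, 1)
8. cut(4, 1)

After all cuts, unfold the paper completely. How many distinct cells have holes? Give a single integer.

Answer: 96

Derivation:
Op 1 fold_left: fold axis v@8; visible region now rows[0,32) x cols[0,8) = 32x8
Op 2 fold_left: fold axis v@4; visible region now rows[0,32) x cols[0,4) = 32x4
Op 3 fold_down: fold axis h@16; visible region now rows[16,32) x cols[0,4) = 16x4
Op 4 fold_down: fold axis h@24; visible region now rows[24,32) x cols[0,4) = 8x4
Op 5 fold_right: fold axis v@2; visible region now rows[24,32) x cols[2,4) = 8x2
Op 6 cut(7, 1): punch at orig (31,3); cuts so far [(31, 3)]; region rows[24,32) x cols[2,4) = 8x2
Op 7 cut(3, 1): punch at orig (27,3); cuts so far [(27, 3), (31, 3)]; region rows[24,32) x cols[2,4) = 8x2
Op 8 cut(4, 1): punch at orig (28,3); cuts so far [(27, 3), (28, 3), (31, 3)]; region rows[24,32) x cols[2,4) = 8x2
Unfold 1 (reflect across v@2): 6 holes -> [(27, 0), (27, 3), (28, 0), (28, 3), (31, 0), (31, 3)]
Unfold 2 (reflect across h@24): 12 holes -> [(16, 0), (16, 3), (19, 0), (19, 3), (20, 0), (20, 3), (27, 0), (27, 3), (28, 0), (28, 3), (31, 0), (31, 3)]
Unfold 3 (reflect across h@16): 24 holes -> [(0, 0), (0, 3), (3, 0), (3, 3), (4, 0), (4, 3), (11, 0), (11, 3), (12, 0), (12, 3), (15, 0), (15, 3), (16, 0), (16, 3), (19, 0), (19, 3), (20, 0), (20, 3), (27, 0), (27, 3), (28, 0), (28, 3), (31, 0), (31, 3)]
Unfold 4 (reflect across v@4): 48 holes -> [(0, 0), (0, 3), (0, 4), (0, 7), (3, 0), (3, 3), (3, 4), (3, 7), (4, 0), (4, 3), (4, 4), (4, 7), (11, 0), (11, 3), (11, 4), (11, 7), (12, 0), (12, 3), (12, 4), (12, 7), (15, 0), (15, 3), (15, 4), (15, 7), (16, 0), (16, 3), (16, 4), (16, 7), (19, 0), (19, 3), (19, 4), (19, 7), (20, 0), (20, 3), (20, 4), (20, 7), (27, 0), (27, 3), (27, 4), (27, 7), (28, 0), (28, 3), (28, 4), (28, 7), (31, 0), (31, 3), (31, 4), (31, 7)]
Unfold 5 (reflect across v@8): 96 holes -> [(0, 0), (0, 3), (0, 4), (0, 7), (0, 8), (0, 11), (0, 12), (0, 15), (3, 0), (3, 3), (3, 4), (3, 7), (3, 8), (3, 11), (3, 12), (3, 15), (4, 0), (4, 3), (4, 4), (4, 7), (4, 8), (4, 11), (4, 12), (4, 15), (11, 0), (11, 3), (11, 4), (11, 7), (11, 8), (11, 11), (11, 12), (11, 15), (12, 0), (12, 3), (12, 4), (12, 7), (12, 8), (12, 11), (12, 12), (12, 15), (15, 0), (15, 3), (15, 4), (15, 7), (15, 8), (15, 11), (15, 12), (15, 15), (16, 0), (16, 3), (16, 4), (16, 7), (16, 8), (16, 11), (16, 12), (16, 15), (19, 0), (19, 3), (19, 4), (19, 7), (19, 8), (19, 11), (19, 12), (19, 15), (20, 0), (20, 3), (20, 4), (20, 7), (20, 8), (20, 11), (20, 12), (20, 15), (27, 0), (27, 3), (27, 4), (27, 7), (27, 8), (27, 11), (27, 12), (27, 15), (28, 0), (28, 3), (28, 4), (28, 7), (28, 8), (28, 11), (28, 12), (28, 15), (31, 0), (31, 3), (31, 4), (31, 7), (31, 8), (31, 11), (31, 12), (31, 15)]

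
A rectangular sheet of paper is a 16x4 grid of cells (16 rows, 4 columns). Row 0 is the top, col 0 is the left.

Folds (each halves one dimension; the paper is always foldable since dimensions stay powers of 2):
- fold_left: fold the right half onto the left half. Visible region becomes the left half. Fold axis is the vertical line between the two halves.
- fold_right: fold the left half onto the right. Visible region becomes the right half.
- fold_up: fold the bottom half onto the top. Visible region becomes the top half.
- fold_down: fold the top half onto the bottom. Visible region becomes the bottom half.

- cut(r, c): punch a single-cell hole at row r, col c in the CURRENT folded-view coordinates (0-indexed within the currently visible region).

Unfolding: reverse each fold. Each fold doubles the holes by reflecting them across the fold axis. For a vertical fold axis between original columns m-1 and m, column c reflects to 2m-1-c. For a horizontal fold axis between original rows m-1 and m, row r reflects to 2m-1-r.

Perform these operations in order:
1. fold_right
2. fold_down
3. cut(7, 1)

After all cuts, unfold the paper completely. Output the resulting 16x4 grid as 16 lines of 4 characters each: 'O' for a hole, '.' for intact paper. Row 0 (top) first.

Op 1 fold_right: fold axis v@2; visible region now rows[0,16) x cols[2,4) = 16x2
Op 2 fold_down: fold axis h@8; visible region now rows[8,16) x cols[2,4) = 8x2
Op 3 cut(7, 1): punch at orig (15,3); cuts so far [(15, 3)]; region rows[8,16) x cols[2,4) = 8x2
Unfold 1 (reflect across h@8): 2 holes -> [(0, 3), (15, 3)]
Unfold 2 (reflect across v@2): 4 holes -> [(0, 0), (0, 3), (15, 0), (15, 3)]

Answer: O..O
....
....
....
....
....
....
....
....
....
....
....
....
....
....
O..O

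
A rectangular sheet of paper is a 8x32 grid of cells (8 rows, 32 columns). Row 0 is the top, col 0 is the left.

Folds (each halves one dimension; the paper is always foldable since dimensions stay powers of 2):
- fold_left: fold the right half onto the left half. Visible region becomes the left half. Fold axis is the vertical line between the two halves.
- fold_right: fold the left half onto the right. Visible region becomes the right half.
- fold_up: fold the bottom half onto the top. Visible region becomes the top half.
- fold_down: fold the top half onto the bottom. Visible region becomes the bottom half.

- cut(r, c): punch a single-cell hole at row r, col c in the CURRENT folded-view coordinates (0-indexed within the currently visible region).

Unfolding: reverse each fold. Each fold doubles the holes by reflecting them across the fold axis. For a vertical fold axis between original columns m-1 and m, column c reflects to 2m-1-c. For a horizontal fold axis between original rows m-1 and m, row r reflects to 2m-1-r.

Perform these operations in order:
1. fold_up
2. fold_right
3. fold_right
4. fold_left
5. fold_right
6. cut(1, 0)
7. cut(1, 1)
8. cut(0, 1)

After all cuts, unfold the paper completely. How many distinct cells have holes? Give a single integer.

Answer: 96

Derivation:
Op 1 fold_up: fold axis h@4; visible region now rows[0,4) x cols[0,32) = 4x32
Op 2 fold_right: fold axis v@16; visible region now rows[0,4) x cols[16,32) = 4x16
Op 3 fold_right: fold axis v@24; visible region now rows[0,4) x cols[24,32) = 4x8
Op 4 fold_left: fold axis v@28; visible region now rows[0,4) x cols[24,28) = 4x4
Op 5 fold_right: fold axis v@26; visible region now rows[0,4) x cols[26,28) = 4x2
Op 6 cut(1, 0): punch at orig (1,26); cuts so far [(1, 26)]; region rows[0,4) x cols[26,28) = 4x2
Op 7 cut(1, 1): punch at orig (1,27); cuts so far [(1, 26), (1, 27)]; region rows[0,4) x cols[26,28) = 4x2
Op 8 cut(0, 1): punch at orig (0,27); cuts so far [(0, 27), (1, 26), (1, 27)]; region rows[0,4) x cols[26,28) = 4x2
Unfold 1 (reflect across v@26): 6 holes -> [(0, 24), (0, 27), (1, 24), (1, 25), (1, 26), (1, 27)]
Unfold 2 (reflect across v@28): 12 holes -> [(0, 24), (0, 27), (0, 28), (0, 31), (1, 24), (1, 25), (1, 26), (1, 27), (1, 28), (1, 29), (1, 30), (1, 31)]
Unfold 3 (reflect across v@24): 24 holes -> [(0, 16), (0, 19), (0, 20), (0, 23), (0, 24), (0, 27), (0, 28), (0, 31), (1, 16), (1, 17), (1, 18), (1, 19), (1, 20), (1, 21), (1, 22), (1, 23), (1, 24), (1, 25), (1, 26), (1, 27), (1, 28), (1, 29), (1, 30), (1, 31)]
Unfold 4 (reflect across v@16): 48 holes -> [(0, 0), (0, 3), (0, 4), (0, 7), (0, 8), (0, 11), (0, 12), (0, 15), (0, 16), (0, 19), (0, 20), (0, 23), (0, 24), (0, 27), (0, 28), (0, 31), (1, 0), (1, 1), (1, 2), (1, 3), (1, 4), (1, 5), (1, 6), (1, 7), (1, 8), (1, 9), (1, 10), (1, 11), (1, 12), (1, 13), (1, 14), (1, 15), (1, 16), (1, 17), (1, 18), (1, 19), (1, 20), (1, 21), (1, 22), (1, 23), (1, 24), (1, 25), (1, 26), (1, 27), (1, 28), (1, 29), (1, 30), (1, 31)]
Unfold 5 (reflect across h@4): 96 holes -> [(0, 0), (0, 3), (0, 4), (0, 7), (0, 8), (0, 11), (0, 12), (0, 15), (0, 16), (0, 19), (0, 20), (0, 23), (0, 24), (0, 27), (0, 28), (0, 31), (1, 0), (1, 1), (1, 2), (1, 3), (1, 4), (1, 5), (1, 6), (1, 7), (1, 8), (1, 9), (1, 10), (1, 11), (1, 12), (1, 13), (1, 14), (1, 15), (1, 16), (1, 17), (1, 18), (1, 19), (1, 20), (1, 21), (1, 22), (1, 23), (1, 24), (1, 25), (1, 26), (1, 27), (1, 28), (1, 29), (1, 30), (1, 31), (6, 0), (6, 1), (6, 2), (6, 3), (6, 4), (6, 5), (6, 6), (6, 7), (6, 8), (6, 9), (6, 10), (6, 11), (6, 12), (6, 13), (6, 14), (6, 15), (6, 16), (6, 17), (6, 18), (6, 19), (6, 20), (6, 21), (6, 22), (6, 23), (6, 24), (6, 25), (6, 26), (6, 27), (6, 28), (6, 29), (6, 30), (6, 31), (7, 0), (7, 3), (7, 4), (7, 7), (7, 8), (7, 11), (7, 12), (7, 15), (7, 16), (7, 19), (7, 20), (7, 23), (7, 24), (7, 27), (7, 28), (7, 31)]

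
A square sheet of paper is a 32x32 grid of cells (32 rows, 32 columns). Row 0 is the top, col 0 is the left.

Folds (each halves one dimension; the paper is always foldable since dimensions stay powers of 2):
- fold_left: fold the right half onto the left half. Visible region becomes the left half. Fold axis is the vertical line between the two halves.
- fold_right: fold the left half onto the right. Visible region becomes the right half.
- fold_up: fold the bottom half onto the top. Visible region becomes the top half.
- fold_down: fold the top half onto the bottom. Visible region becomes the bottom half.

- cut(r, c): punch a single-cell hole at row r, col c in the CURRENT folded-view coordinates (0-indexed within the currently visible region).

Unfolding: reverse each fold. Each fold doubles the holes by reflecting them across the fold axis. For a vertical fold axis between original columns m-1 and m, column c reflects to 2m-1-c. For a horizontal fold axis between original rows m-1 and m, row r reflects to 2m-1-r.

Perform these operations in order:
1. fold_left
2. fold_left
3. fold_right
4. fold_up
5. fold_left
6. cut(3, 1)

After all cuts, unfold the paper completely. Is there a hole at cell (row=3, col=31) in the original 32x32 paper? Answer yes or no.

Op 1 fold_left: fold axis v@16; visible region now rows[0,32) x cols[0,16) = 32x16
Op 2 fold_left: fold axis v@8; visible region now rows[0,32) x cols[0,8) = 32x8
Op 3 fold_right: fold axis v@4; visible region now rows[0,32) x cols[4,8) = 32x4
Op 4 fold_up: fold axis h@16; visible region now rows[0,16) x cols[4,8) = 16x4
Op 5 fold_left: fold axis v@6; visible region now rows[0,16) x cols[4,6) = 16x2
Op 6 cut(3, 1): punch at orig (3,5); cuts so far [(3, 5)]; region rows[0,16) x cols[4,6) = 16x2
Unfold 1 (reflect across v@6): 2 holes -> [(3, 5), (3, 6)]
Unfold 2 (reflect across h@16): 4 holes -> [(3, 5), (3, 6), (28, 5), (28, 6)]
Unfold 3 (reflect across v@4): 8 holes -> [(3, 1), (3, 2), (3, 5), (3, 6), (28, 1), (28, 2), (28, 5), (28, 6)]
Unfold 4 (reflect across v@8): 16 holes -> [(3, 1), (3, 2), (3, 5), (3, 6), (3, 9), (3, 10), (3, 13), (3, 14), (28, 1), (28, 2), (28, 5), (28, 6), (28, 9), (28, 10), (28, 13), (28, 14)]
Unfold 5 (reflect across v@16): 32 holes -> [(3, 1), (3, 2), (3, 5), (3, 6), (3, 9), (3, 10), (3, 13), (3, 14), (3, 17), (3, 18), (3, 21), (3, 22), (3, 25), (3, 26), (3, 29), (3, 30), (28, 1), (28, 2), (28, 5), (28, 6), (28, 9), (28, 10), (28, 13), (28, 14), (28, 17), (28, 18), (28, 21), (28, 22), (28, 25), (28, 26), (28, 29), (28, 30)]
Holes: [(3, 1), (3, 2), (3, 5), (3, 6), (3, 9), (3, 10), (3, 13), (3, 14), (3, 17), (3, 18), (3, 21), (3, 22), (3, 25), (3, 26), (3, 29), (3, 30), (28, 1), (28, 2), (28, 5), (28, 6), (28, 9), (28, 10), (28, 13), (28, 14), (28, 17), (28, 18), (28, 21), (28, 22), (28, 25), (28, 26), (28, 29), (28, 30)]

Answer: no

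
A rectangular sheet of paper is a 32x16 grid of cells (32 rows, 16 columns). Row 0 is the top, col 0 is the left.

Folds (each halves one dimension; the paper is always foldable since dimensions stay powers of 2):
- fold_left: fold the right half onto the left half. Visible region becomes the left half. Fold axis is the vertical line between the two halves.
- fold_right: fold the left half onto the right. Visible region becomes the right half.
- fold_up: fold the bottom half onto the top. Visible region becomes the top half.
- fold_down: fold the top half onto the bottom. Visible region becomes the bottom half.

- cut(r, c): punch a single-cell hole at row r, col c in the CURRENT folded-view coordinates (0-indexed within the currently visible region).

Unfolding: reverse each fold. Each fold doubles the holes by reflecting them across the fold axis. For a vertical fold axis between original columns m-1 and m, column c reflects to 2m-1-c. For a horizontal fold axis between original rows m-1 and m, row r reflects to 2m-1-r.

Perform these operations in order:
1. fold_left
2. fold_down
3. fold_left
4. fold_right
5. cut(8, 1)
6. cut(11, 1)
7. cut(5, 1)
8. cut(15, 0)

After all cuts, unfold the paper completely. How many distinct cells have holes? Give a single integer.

Op 1 fold_left: fold axis v@8; visible region now rows[0,32) x cols[0,8) = 32x8
Op 2 fold_down: fold axis h@16; visible region now rows[16,32) x cols[0,8) = 16x8
Op 3 fold_left: fold axis v@4; visible region now rows[16,32) x cols[0,4) = 16x4
Op 4 fold_right: fold axis v@2; visible region now rows[16,32) x cols[2,4) = 16x2
Op 5 cut(8, 1): punch at orig (24,3); cuts so far [(24, 3)]; region rows[16,32) x cols[2,4) = 16x2
Op 6 cut(11, 1): punch at orig (27,3); cuts so far [(24, 3), (27, 3)]; region rows[16,32) x cols[2,4) = 16x2
Op 7 cut(5, 1): punch at orig (21,3); cuts so far [(21, 3), (24, 3), (27, 3)]; region rows[16,32) x cols[2,4) = 16x2
Op 8 cut(15, 0): punch at orig (31,2); cuts so far [(21, 3), (24, 3), (27, 3), (31, 2)]; region rows[16,32) x cols[2,4) = 16x2
Unfold 1 (reflect across v@2): 8 holes -> [(21, 0), (21, 3), (24, 0), (24, 3), (27, 0), (27, 3), (31, 1), (31, 2)]
Unfold 2 (reflect across v@4): 16 holes -> [(21, 0), (21, 3), (21, 4), (21, 7), (24, 0), (24, 3), (24, 4), (24, 7), (27, 0), (27, 3), (27, 4), (27, 7), (31, 1), (31, 2), (31, 5), (31, 6)]
Unfold 3 (reflect across h@16): 32 holes -> [(0, 1), (0, 2), (0, 5), (0, 6), (4, 0), (4, 3), (4, 4), (4, 7), (7, 0), (7, 3), (7, 4), (7, 7), (10, 0), (10, 3), (10, 4), (10, 7), (21, 0), (21, 3), (21, 4), (21, 7), (24, 0), (24, 3), (24, 4), (24, 7), (27, 0), (27, 3), (27, 4), (27, 7), (31, 1), (31, 2), (31, 5), (31, 6)]
Unfold 4 (reflect across v@8): 64 holes -> [(0, 1), (0, 2), (0, 5), (0, 6), (0, 9), (0, 10), (0, 13), (0, 14), (4, 0), (4, 3), (4, 4), (4, 7), (4, 8), (4, 11), (4, 12), (4, 15), (7, 0), (7, 3), (7, 4), (7, 7), (7, 8), (7, 11), (7, 12), (7, 15), (10, 0), (10, 3), (10, 4), (10, 7), (10, 8), (10, 11), (10, 12), (10, 15), (21, 0), (21, 3), (21, 4), (21, 7), (21, 8), (21, 11), (21, 12), (21, 15), (24, 0), (24, 3), (24, 4), (24, 7), (24, 8), (24, 11), (24, 12), (24, 15), (27, 0), (27, 3), (27, 4), (27, 7), (27, 8), (27, 11), (27, 12), (27, 15), (31, 1), (31, 2), (31, 5), (31, 6), (31, 9), (31, 10), (31, 13), (31, 14)]

Answer: 64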